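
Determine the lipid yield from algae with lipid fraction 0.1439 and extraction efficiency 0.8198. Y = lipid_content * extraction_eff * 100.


Y = lipid_content * extraction_eff * 100
= 0.1439 * 0.8198 * 100
= 11.7969%

11.7969%


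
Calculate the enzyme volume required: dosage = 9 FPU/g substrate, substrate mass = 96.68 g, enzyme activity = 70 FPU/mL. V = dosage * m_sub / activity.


V = dosage * m_sub / activity
V = 9 * 96.68 / 70
V = 12.4303 mL

12.4303 mL


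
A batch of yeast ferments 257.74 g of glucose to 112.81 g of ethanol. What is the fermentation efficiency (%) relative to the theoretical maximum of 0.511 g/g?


Fermentation efficiency = (actual / (0.511 * glucose)) * 100
= (112.81 / (0.511 * 257.74)) * 100
= 85.6535%

85.6535%


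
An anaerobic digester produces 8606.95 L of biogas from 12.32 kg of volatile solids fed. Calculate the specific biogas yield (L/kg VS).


Y = V / VS
= 8606.95 / 12.32
= 698.6161 L/kg VS

698.6161 L/kg VS


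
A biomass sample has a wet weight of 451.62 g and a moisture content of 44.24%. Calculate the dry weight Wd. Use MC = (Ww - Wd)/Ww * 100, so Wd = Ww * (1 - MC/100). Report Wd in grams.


Wd = Ww * (1 - MC/100)
= 451.62 * (1 - 44.24/100)
= 251.8233 g

251.8233 g


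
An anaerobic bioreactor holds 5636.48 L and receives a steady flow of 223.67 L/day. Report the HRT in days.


HRT = V / Q
= 5636.48 / 223.67
= 25.2000 days

25.2000 days


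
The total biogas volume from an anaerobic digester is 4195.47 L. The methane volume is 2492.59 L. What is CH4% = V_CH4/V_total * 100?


CH4% = V_CH4 / V_total * 100
= 2492.59 / 4195.47 * 100
= 59.4115%

59.4115%


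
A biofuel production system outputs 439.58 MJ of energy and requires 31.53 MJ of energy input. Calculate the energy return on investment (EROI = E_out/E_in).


EROI = E_out / E_in
= 439.58 / 31.53
= 13.9416

13.9416


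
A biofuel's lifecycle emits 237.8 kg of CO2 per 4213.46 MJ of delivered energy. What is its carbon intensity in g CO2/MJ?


CI = CO2 * 1000 / E
= 237.8 * 1000 / 4213.46
= 56.4382 g CO2/MJ

56.4382 g CO2/MJ


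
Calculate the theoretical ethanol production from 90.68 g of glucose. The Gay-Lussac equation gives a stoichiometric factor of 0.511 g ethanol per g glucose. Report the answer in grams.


Theoretical ethanol yield: m_EtOH = 0.511 * m_glucose
m_EtOH = 0.511 * 90.68 = 46.3375 g

46.3375 g


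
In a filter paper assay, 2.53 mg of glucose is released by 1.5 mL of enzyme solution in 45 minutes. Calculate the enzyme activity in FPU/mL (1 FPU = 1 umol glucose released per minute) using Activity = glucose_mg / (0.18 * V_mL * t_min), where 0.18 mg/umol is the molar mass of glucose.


Activity = glucose_mg / (0.18 mg/umol * V_mL * t_min)
= 2.53 / (0.18 * 1.5 * 45)
= 0.2082 FPU/mL

0.2082 FPU/mL


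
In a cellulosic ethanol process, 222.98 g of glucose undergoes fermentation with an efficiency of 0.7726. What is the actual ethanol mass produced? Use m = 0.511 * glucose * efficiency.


Actual ethanol: m = 0.511 * 222.98 * 0.7726
m = 88.0322 g

88.0322 g


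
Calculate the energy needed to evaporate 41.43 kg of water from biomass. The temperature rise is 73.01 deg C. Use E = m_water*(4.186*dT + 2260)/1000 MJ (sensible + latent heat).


E = m_water * (4.186 * dT + 2260) / 1000
= 41.43 * (4.186 * 73.01 + 2260) / 1000
= 106.2936 MJ

106.2936 MJ


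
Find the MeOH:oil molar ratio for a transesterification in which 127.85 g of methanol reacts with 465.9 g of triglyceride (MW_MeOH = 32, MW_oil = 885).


Molar ratio = n_MeOH / n_oil = (MeOH/32) / (oil/885) = (MeOH * 885) / (32 * oil)
= (127.85 * 885) / (32 * 465.9)
= 7.5893

7.5893


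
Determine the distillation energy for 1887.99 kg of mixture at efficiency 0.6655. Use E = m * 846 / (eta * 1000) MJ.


E = m * 846 / (eta * 1000)
= 1887.99 * 846 / (0.6655 * 1000)
= 2400.0594 MJ

2400.0594 MJ


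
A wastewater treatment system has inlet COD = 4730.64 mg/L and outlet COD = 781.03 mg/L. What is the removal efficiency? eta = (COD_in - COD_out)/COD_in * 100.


eta = (COD_in - COD_out) / COD_in * 100
= (4730.64 - 781.03) / 4730.64 * 100
= 83.4900%

83.4900%


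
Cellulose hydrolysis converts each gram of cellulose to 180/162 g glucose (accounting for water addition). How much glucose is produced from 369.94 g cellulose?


glucose = cellulose * 180/162
= 369.94 * 180/162
= 411.0444 g

411.0444 g


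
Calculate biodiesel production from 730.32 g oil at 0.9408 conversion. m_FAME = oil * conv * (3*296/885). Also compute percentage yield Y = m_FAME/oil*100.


m_FAME = oil * conv * (3 * 296 / 885) = oil * conv * (888/885)
= 730.32 * 0.9408 * 888 / 885
= 689.4142 g
Y = m_FAME / oil * 100 = conv * (888/885) * 100
= 0.9408 * 888 / 885 * 100
= 94.40%

689.4142 g FAME; Y = 94.40%


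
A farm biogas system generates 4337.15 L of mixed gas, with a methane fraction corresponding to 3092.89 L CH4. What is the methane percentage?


CH4% = V_CH4 / V_total * 100
= 3092.89 / 4337.15 * 100
= 71.3116%

71.3116%


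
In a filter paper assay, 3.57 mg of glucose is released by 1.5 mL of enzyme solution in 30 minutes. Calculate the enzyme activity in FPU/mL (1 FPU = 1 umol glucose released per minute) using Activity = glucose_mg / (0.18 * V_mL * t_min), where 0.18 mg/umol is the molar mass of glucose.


Activity = glucose_mg / (0.18 mg/umol * V_mL * t_min)
= 3.57 / (0.18 * 1.5 * 30)
= 0.4407 FPU/mL

0.4407 FPU/mL


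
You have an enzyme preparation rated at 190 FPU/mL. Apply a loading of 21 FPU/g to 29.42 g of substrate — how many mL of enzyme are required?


V = dosage * m_sub / activity
V = 21 * 29.42 / 190
V = 3.2517 mL

3.2517 mL


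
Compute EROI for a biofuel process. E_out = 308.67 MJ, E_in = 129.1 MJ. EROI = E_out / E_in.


EROI = E_out / E_in
= 308.67 / 129.1
= 2.3909

2.3909


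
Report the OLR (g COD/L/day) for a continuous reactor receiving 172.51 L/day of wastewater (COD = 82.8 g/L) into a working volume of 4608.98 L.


OLR = Q * S / V
= 172.51 * 82.8 / 4608.98
= 3.0991 g/L/day

3.0991 g/L/day


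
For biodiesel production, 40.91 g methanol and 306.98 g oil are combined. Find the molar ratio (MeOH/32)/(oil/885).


Molar ratio = n_MeOH / n_oil = (MeOH/32) / (oil/885) = (MeOH * 885) / (32 * oil)
= (40.91 * 885) / (32 * 306.98)
= 3.6856

3.6856


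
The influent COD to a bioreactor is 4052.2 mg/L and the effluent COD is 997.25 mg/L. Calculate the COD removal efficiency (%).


eta = (COD_in - COD_out) / COD_in * 100
= (4052.2 - 997.25) / 4052.2 * 100
= 75.3899%

75.3899%


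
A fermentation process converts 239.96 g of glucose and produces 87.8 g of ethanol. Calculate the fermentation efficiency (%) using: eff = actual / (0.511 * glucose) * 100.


Fermentation efficiency = (actual / (0.511 * glucose)) * 100
= (87.8 / (0.511 * 239.96)) * 100
= 71.6036%

71.6036%


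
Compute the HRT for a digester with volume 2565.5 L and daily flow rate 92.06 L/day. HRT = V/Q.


HRT = V / Q
= 2565.5 / 92.06
= 27.8677 days

27.8677 days


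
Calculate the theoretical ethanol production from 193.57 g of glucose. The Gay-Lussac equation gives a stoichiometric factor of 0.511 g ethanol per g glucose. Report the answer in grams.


Theoretical ethanol yield: m_EtOH = 0.511 * m_glucose
m_EtOH = 0.511 * 193.57 = 98.9143 g

98.9143 g


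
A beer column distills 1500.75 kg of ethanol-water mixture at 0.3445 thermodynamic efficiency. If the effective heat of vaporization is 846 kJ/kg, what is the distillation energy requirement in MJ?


E = m * 846 / (eta * 1000)
= 1500.75 * 846 / (0.3445 * 1000)
= 3685.4412 MJ

3685.4412 MJ


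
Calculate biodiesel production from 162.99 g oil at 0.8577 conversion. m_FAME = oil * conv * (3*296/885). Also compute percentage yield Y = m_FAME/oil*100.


m_FAME = oil * conv * (3 * 296 / 885) = oil * conv * (888/885)
= 162.99 * 0.8577 * 888 / 885
= 140.2704 g
Y = m_FAME / oil * 100 = conv * (888/885) * 100
= 0.8577 * 888 / 885 * 100
= 86.06%

140.2704 g FAME; Y = 86.06%


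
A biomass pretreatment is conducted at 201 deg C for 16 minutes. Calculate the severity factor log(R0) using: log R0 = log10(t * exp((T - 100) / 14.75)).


logR0 = log10(t * exp((T - 100) / 14.75))
= log10(16 * exp((201 - 100) / 14.75))
= 4.1779

4.1779


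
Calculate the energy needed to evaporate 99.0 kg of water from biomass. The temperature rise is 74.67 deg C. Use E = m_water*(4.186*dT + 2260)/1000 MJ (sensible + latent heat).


E = m_water * (4.186 * dT + 2260) / 1000
= 99.0 * (4.186 * 74.67 + 2260) / 1000
= 254.6843 MJ

254.6843 MJ


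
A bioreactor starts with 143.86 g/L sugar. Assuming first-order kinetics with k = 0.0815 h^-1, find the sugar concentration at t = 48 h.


S = S0 * exp(-k * t)
S = 143.86 * exp(-0.0815 * 48)
S = 2.8773 g/L

2.8773 g/L


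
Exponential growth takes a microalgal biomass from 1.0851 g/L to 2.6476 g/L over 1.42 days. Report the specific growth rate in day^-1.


mu = ln(X2/X1) / dt
= ln(2.6476/1.0851) / 1.42
= 0.6282 per day

0.6282 per day


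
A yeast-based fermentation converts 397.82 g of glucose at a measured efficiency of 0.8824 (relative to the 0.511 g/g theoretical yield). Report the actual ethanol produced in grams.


Actual ethanol: m = 0.511 * 397.82 * 0.8824
m = 179.3796 g

179.3796 g


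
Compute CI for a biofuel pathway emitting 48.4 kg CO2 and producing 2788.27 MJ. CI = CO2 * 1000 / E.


CI = CO2 * 1000 / E
= 48.4 * 1000 / 2788.27
= 17.3584 g CO2/MJ

17.3584 g CO2/MJ


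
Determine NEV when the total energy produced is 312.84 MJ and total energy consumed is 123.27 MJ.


NEV = E_out - E_in
= 312.84 - 123.27
= 189.5700 MJ

189.5700 MJ


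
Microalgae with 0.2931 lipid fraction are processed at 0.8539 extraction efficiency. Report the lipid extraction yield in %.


Y = lipid_content * extraction_eff * 100
= 0.2931 * 0.8539 * 100
= 25.0278%

25.0278%


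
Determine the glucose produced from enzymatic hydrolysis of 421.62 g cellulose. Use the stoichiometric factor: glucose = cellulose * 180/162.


glucose = cellulose * 180/162
= 421.62 * 180/162
= 468.4667 g

468.4667 g


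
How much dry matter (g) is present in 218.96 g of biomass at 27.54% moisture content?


Wd = Ww * (1 - MC/100)
= 218.96 * (1 - 27.54/100)
= 158.6584 g

158.6584 g


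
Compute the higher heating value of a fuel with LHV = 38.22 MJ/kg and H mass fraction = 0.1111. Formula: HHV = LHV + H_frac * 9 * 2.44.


HHV = LHV + H_frac * 9 * 2.44
= 38.22 + 0.1111 * 9 * 2.44
= 40.6598 MJ/kg

40.6598 MJ/kg


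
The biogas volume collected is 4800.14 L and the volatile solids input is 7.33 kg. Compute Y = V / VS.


Y = V / VS
= 4800.14 / 7.33
= 654.8622 L/kg VS

654.8622 L/kg VS


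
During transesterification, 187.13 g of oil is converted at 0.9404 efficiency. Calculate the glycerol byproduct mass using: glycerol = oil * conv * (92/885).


glycerol = oil * conv * (92/885)
= 187.13 * 0.9404 * 92 / 885
= 18.2937 g

18.2937 g


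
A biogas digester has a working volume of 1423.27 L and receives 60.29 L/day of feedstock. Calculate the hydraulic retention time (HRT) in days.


HRT = V / Q
= 1423.27 / 60.29
= 23.6071 days

23.6071 days


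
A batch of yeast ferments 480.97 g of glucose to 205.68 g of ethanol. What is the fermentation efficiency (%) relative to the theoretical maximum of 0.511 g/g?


Fermentation efficiency = (actual / (0.511 * glucose)) * 100
= (205.68 / (0.511 * 480.97)) * 100
= 83.6861%

83.6861%


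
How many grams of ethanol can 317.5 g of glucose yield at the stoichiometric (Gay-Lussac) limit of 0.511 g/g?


Theoretical ethanol yield: m_EtOH = 0.511 * m_glucose
m_EtOH = 0.511 * 317.5 = 162.2425 g

162.2425 g


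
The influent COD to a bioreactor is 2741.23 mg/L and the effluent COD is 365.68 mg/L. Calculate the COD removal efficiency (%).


eta = (COD_in - COD_out) / COD_in * 100
= (2741.23 - 365.68) / 2741.23 * 100
= 86.6600%

86.6600%


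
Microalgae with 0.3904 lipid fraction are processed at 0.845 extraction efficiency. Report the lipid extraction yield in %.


Y = lipid_content * extraction_eff * 100
= 0.3904 * 0.845 * 100
= 32.9888%

32.9888%


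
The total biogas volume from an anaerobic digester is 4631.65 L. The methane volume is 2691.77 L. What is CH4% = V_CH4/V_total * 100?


CH4% = V_CH4 / V_total * 100
= 2691.77 / 4631.65 * 100
= 58.1169%

58.1169%


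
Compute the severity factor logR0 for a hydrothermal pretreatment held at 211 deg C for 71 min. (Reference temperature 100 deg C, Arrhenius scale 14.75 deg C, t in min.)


logR0 = log10(t * exp((T - 100) / 14.75))
= log10(71 * exp((211 - 100) / 14.75))
= 5.1195

5.1195


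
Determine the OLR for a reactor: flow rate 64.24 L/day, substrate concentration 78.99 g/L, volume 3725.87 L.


OLR = Q * S / V
= 64.24 * 78.99 / 3725.87
= 1.3619 g/L/day

1.3619 g/L/day


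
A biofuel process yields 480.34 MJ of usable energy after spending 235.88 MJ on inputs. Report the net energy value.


NEV = E_out - E_in
= 480.34 - 235.88
= 244.4600 MJ

244.4600 MJ


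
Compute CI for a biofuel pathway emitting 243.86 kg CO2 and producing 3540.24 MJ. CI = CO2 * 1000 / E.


CI = CO2 * 1000 / E
= 243.86 * 1000 / 3540.24
= 68.8823 g CO2/MJ

68.8823 g CO2/MJ


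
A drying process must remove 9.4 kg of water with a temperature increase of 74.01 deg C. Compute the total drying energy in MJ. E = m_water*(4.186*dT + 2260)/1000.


E = m_water * (4.186 * dT + 2260) / 1000
= 9.4 * (4.186 * 74.01 + 2260) / 1000
= 24.1562 MJ

24.1562 MJ


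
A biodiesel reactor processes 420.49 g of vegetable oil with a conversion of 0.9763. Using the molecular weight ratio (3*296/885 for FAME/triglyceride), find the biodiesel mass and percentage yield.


m_FAME = oil * conv * (3 * 296 / 885) = oil * conv * (888/885)
= 420.49 * 0.9763 * 888 / 885
= 411.9160 g
Y = m_FAME / oil * 100 = conv * (888/885) * 100
= 0.9763 * 888 / 885 * 100
= 97.96%

411.9160 g FAME; Y = 97.96%


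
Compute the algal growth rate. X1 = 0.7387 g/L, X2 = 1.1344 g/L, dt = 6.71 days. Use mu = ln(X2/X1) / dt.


mu = ln(X2/X1) / dt
= ln(1.1344/0.7387) / 6.71
= 0.0639 per day

0.0639 per day


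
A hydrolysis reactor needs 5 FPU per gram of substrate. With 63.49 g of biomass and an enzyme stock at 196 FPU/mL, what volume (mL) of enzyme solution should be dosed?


V = dosage * m_sub / activity
V = 5 * 63.49 / 196
V = 1.6196 mL

1.6196 mL


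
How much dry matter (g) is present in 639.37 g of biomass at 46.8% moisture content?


Wd = Ww * (1 - MC/100)
= 639.37 * (1 - 46.8/100)
= 340.1448 g

340.1448 g


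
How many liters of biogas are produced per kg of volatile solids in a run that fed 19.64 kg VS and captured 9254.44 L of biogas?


Y = V / VS
= 9254.44 / 19.64
= 471.2037 L/kg VS

471.2037 L/kg VS


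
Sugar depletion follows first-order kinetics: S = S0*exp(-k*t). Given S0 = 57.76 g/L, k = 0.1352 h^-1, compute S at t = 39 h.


S = S0 * exp(-k * t)
S = 57.76 * exp(-0.1352 * 39)
S = 0.2963 g/L

0.2963 g/L


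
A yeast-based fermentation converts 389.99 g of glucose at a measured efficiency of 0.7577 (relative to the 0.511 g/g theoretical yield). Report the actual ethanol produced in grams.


Actual ethanol: m = 0.511 * 389.99 * 0.7577
m = 150.9982 g

150.9982 g


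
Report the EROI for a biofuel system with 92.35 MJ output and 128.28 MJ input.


EROI = E_out / E_in
= 92.35 / 128.28
= 0.7199

0.7199


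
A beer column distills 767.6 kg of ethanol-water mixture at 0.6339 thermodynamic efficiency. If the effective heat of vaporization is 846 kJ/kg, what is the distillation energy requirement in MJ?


E = m * 846 / (eta * 1000)
= 767.6 * 846 / (0.6339 * 1000)
= 1024.4354 MJ

1024.4354 MJ


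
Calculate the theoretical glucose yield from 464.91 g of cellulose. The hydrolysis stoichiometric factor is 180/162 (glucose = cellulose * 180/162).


glucose = cellulose * 180/162
= 464.91 * 180/162
= 516.5667 g

516.5667 g


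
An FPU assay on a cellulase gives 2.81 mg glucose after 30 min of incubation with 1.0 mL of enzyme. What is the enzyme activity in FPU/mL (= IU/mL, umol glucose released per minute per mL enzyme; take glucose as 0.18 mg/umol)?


Activity = glucose_mg / (0.18 mg/umol * V_mL * t_min)
= 2.81 / (0.18 * 1.0 * 30)
= 0.5204 FPU/mL

0.5204 FPU/mL


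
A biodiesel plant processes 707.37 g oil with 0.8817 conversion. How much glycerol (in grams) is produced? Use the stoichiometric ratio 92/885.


glycerol = oil * conv * (92/885)
= 707.37 * 0.8817 * 92 / 885
= 64.8354 g

64.8354 g


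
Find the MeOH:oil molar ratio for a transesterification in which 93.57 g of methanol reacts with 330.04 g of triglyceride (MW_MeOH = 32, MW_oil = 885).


Molar ratio = n_MeOH / n_oil = (MeOH/32) / (oil/885) = (MeOH * 885) / (32 * oil)
= (93.57 * 885) / (32 * 330.04)
= 7.8409

7.8409


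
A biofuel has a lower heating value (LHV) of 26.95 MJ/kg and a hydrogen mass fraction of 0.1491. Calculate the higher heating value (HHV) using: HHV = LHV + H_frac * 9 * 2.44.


HHV = LHV + H_frac * 9 * 2.44
= 26.95 + 0.1491 * 9 * 2.44
= 30.2242 MJ/kg

30.2242 MJ/kg


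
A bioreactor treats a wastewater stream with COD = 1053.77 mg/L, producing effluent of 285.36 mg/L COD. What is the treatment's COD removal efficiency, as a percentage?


eta = (COD_in - COD_out) / COD_in * 100
= (1053.77 - 285.36) / 1053.77 * 100
= 72.9201%

72.9201%


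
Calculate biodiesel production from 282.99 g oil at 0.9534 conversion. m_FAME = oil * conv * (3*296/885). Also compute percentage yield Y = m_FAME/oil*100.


m_FAME = oil * conv * (3 * 296 / 885) = oil * conv * (888/885)
= 282.99 * 0.9534 * 888 / 885
= 270.7173 g
Y = m_FAME / oil * 100 = conv * (888/885) * 100
= 0.9534 * 888 / 885 * 100
= 95.66%

270.7173 g FAME; Y = 95.66%


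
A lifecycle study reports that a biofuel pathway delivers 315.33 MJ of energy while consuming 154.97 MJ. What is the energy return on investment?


EROI = E_out / E_in
= 315.33 / 154.97
= 2.0348

2.0348


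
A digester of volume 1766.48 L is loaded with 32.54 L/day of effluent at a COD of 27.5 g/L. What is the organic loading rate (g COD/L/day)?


OLR = Q * S / V
= 32.54 * 27.5 / 1766.48
= 0.5066 g/L/day

0.5066 g/L/day


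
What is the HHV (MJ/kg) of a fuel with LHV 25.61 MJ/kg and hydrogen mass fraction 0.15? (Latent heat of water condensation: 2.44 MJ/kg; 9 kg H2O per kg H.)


HHV = LHV + H_frac * 9 * 2.44
= 25.61 + 0.15 * 9 * 2.44
= 28.9040 MJ/kg

28.9040 MJ/kg


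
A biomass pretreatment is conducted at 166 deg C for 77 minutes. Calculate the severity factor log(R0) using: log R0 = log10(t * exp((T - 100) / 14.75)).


logR0 = log10(t * exp((T - 100) / 14.75))
= log10(77 * exp((166 - 100) / 14.75))
= 3.8298

3.8298


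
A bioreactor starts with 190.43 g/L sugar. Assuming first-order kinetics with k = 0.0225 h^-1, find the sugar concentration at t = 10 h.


S = S0 * exp(-k * t)
S = 190.43 * exp(-0.0225 * 10)
S = 152.0614 g/L

152.0614 g/L


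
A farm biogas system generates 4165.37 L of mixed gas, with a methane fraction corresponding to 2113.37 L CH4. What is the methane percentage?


CH4% = V_CH4 / V_total * 100
= 2113.37 / 4165.37 * 100
= 50.7367%

50.7367%


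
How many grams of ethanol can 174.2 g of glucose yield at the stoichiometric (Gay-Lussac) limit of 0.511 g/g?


Theoretical ethanol yield: m_EtOH = 0.511 * m_glucose
m_EtOH = 0.511 * 174.2 = 89.0162 g

89.0162 g


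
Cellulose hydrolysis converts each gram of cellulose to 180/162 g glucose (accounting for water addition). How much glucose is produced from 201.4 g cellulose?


glucose = cellulose * 180/162
= 201.4 * 180/162
= 223.7778 g

223.7778 g


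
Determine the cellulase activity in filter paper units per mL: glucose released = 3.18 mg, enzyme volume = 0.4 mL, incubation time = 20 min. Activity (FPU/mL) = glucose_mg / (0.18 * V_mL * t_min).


Activity = glucose_mg / (0.18 mg/umol * V_mL * t_min)
= 3.18 / (0.18 * 0.4 * 20)
= 2.2083 FPU/mL

2.2083 FPU/mL


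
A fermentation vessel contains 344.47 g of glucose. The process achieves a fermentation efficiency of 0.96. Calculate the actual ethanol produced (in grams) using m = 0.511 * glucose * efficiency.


Actual ethanol: m = 0.511 * 344.47 * 0.96
m = 168.9832 g

168.9832 g


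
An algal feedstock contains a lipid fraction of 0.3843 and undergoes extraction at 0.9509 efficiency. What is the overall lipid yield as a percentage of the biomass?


Y = lipid_content * extraction_eff * 100
= 0.3843 * 0.9509 * 100
= 36.5431%

36.5431%


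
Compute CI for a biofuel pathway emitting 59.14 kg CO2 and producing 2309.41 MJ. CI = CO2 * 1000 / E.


CI = CO2 * 1000 / E
= 59.14 * 1000 / 2309.41
= 25.6083 g CO2/MJ

25.6083 g CO2/MJ


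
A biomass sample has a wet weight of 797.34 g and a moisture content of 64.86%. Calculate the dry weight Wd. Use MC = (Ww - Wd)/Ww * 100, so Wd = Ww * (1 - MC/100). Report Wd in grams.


Wd = Ww * (1 - MC/100)
= 797.34 * (1 - 64.86/100)
= 280.1853 g

280.1853 g


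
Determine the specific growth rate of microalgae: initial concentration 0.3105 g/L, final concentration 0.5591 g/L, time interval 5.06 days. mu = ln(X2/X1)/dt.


mu = ln(X2/X1) / dt
= ln(0.5591/0.3105) / 5.06
= 0.1162 per day

0.1162 per day


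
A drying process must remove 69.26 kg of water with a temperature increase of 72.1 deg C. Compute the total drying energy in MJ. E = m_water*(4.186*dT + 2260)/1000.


E = m_water * (4.186 * dT + 2260) / 1000
= 69.26 * (4.186 * 72.1 + 2260) / 1000
= 177.4310 MJ

177.4310 MJ


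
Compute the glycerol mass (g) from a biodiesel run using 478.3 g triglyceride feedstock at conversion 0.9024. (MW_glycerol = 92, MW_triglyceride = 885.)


glycerol = oil * conv * (92/885)
= 478.3 * 0.9024 * 92 / 885
= 44.8688 g

44.8688 g


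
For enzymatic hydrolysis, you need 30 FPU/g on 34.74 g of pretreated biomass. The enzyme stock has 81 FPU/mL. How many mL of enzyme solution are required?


V = dosage * m_sub / activity
V = 30 * 34.74 / 81
V = 12.8667 mL

12.8667 mL


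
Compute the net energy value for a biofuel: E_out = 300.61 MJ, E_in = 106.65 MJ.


NEV = E_out - E_in
= 300.61 - 106.65
= 193.9600 MJ

193.9600 MJ


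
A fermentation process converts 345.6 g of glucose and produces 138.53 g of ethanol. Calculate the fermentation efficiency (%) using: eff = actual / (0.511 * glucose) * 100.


Fermentation efficiency = (actual / (0.511 * glucose)) * 100
= (138.53 / (0.511 * 345.6)) * 100
= 78.4421%

78.4421%


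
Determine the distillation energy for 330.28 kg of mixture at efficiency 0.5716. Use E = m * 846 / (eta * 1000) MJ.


E = m * 846 / (eta * 1000)
= 330.28 * 846 / (0.5716 * 1000)
= 488.8329 MJ

488.8329 MJ


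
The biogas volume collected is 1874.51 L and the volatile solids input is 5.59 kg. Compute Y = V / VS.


Y = V / VS
= 1874.51 / 5.59
= 335.3327 L/kg VS

335.3327 L/kg VS


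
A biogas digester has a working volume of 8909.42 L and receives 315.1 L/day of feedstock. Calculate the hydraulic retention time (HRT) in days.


HRT = V / Q
= 8909.42 / 315.1
= 28.2749 days

28.2749 days


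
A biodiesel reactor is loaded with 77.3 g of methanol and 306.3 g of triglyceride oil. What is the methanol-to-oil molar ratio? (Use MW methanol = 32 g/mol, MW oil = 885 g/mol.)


Molar ratio = n_MeOH / n_oil = (MeOH/32) / (oil/885) = (MeOH * 885) / (32 * oil)
= (77.3 * 885) / (32 * 306.3)
= 6.9795

6.9795


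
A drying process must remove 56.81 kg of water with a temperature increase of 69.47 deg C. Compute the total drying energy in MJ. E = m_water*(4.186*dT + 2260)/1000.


E = m_water * (4.186 * dT + 2260) / 1000
= 56.81 * (4.186 * 69.47 + 2260) / 1000
= 144.9110 MJ

144.9110 MJ


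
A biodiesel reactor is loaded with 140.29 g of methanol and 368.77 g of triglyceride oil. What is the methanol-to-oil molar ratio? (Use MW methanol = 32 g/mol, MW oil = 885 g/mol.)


Molar ratio = n_MeOH / n_oil = (MeOH/32) / (oil/885) = (MeOH * 885) / (32 * oil)
= (140.29 * 885) / (32 * 368.77)
= 10.5212

10.5212


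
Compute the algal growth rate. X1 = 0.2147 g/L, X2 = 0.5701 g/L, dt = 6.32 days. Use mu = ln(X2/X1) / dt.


mu = ln(X2/X1) / dt
= ln(0.5701/0.2147) / 6.32
= 0.1545 per day

0.1545 per day


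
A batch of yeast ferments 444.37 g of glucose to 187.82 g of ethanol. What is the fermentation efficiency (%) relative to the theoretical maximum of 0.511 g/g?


Fermentation efficiency = (actual / (0.511 * glucose)) * 100
= (187.82 / (0.511 * 444.37)) * 100
= 82.7135%

82.7135%


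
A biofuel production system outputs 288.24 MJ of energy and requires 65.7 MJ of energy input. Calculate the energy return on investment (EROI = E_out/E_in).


EROI = E_out / E_in
= 288.24 / 65.7
= 4.3872

4.3872


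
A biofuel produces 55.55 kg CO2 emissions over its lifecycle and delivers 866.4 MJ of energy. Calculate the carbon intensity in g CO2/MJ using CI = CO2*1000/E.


CI = CO2 * 1000 / E
= 55.55 * 1000 / 866.4
= 64.1159 g CO2/MJ

64.1159 g CO2/MJ


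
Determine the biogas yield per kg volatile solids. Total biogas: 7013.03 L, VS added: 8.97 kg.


Y = V / VS
= 7013.03 / 8.97
= 781.8317 L/kg VS

781.8317 L/kg VS


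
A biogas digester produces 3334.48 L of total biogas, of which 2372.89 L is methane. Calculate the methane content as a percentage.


CH4% = V_CH4 / V_total * 100
= 2372.89 / 3334.48 * 100
= 71.1622%

71.1622%


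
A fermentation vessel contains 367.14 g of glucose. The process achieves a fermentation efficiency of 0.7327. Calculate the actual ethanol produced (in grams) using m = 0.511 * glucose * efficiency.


Actual ethanol: m = 0.511 * 367.14 * 0.7327
m = 137.4608 g

137.4608 g


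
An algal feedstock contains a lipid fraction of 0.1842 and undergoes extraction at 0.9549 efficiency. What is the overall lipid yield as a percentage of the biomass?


Y = lipid_content * extraction_eff * 100
= 0.1842 * 0.9549 * 100
= 17.5893%

17.5893%


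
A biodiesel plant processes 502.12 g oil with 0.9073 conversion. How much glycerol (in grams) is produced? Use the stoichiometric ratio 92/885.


glycerol = oil * conv * (92/885)
= 502.12 * 0.9073 * 92 / 885
= 47.3591 g

47.3591 g


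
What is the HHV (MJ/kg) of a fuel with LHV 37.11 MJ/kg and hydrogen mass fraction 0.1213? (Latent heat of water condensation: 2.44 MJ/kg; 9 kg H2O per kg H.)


HHV = LHV + H_frac * 9 * 2.44
= 37.11 + 0.1213 * 9 * 2.44
= 39.7737 MJ/kg

39.7737 MJ/kg


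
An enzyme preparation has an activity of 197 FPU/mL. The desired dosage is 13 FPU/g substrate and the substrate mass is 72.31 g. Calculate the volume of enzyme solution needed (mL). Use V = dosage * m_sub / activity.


V = dosage * m_sub / activity
V = 13 * 72.31 / 197
V = 4.7717 mL

4.7717 mL


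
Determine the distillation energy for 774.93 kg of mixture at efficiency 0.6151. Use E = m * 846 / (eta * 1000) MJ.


E = m * 846 / (eta * 1000)
= 774.93 * 846 / (0.6151 * 1000)
= 1065.8280 MJ

1065.8280 MJ


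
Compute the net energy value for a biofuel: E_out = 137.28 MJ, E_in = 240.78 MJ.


NEV = E_out - E_in
= 137.28 - 240.78
= -103.5000 MJ

-103.5000 MJ


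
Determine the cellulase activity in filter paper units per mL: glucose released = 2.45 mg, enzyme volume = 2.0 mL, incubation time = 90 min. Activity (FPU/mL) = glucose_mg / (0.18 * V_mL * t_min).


Activity = glucose_mg / (0.18 mg/umol * V_mL * t_min)
= 2.45 / (0.18 * 2.0 * 90)
= 0.0756 FPU/mL

0.0756 FPU/mL


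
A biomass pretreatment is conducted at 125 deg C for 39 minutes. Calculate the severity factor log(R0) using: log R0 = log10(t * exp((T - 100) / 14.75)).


logR0 = log10(t * exp((T - 100) / 14.75))
= log10(39 * exp((125 - 100) / 14.75))
= 2.3272

2.3272


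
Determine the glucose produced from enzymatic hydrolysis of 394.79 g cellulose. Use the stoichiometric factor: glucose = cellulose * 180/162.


glucose = cellulose * 180/162
= 394.79 * 180/162
= 438.6556 g

438.6556 g


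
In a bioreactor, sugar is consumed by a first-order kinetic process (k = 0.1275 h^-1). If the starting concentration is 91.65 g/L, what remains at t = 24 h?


S = S0 * exp(-k * t)
S = 91.65 * exp(-0.1275 * 24)
S = 4.2973 g/L

4.2973 g/L


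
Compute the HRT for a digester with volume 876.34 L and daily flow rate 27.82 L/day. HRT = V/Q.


HRT = V / Q
= 876.34 / 27.82
= 31.5004 days

31.5004 days


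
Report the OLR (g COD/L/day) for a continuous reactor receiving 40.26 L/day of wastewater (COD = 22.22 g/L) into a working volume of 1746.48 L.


OLR = Q * S / V
= 40.26 * 22.22 / 1746.48
= 0.5122 g/L/day

0.5122 g/L/day


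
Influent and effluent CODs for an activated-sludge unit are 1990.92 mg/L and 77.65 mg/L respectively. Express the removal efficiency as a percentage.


eta = (COD_in - COD_out) / COD_in * 100
= (1990.92 - 77.65) / 1990.92 * 100
= 96.0998%

96.0998%


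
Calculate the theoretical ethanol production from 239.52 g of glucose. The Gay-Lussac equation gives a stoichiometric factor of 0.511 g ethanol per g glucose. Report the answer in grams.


Theoretical ethanol yield: m_EtOH = 0.511 * m_glucose
m_EtOH = 0.511 * 239.52 = 122.3947 g

122.3947 g


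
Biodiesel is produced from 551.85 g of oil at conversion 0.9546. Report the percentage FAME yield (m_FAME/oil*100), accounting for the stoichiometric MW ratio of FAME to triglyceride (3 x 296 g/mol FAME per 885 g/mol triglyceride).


m_FAME = oil * conv * (3 * 296 / 885) = oil * conv * (888/885)
= 551.85 * 0.9546 * 888 / 885
= 528.5818 g
Y = m_FAME / oil * 100 = conv * (888/885) * 100
= 0.9546 * 888 / 885 * 100
= 95.78%

95.78%


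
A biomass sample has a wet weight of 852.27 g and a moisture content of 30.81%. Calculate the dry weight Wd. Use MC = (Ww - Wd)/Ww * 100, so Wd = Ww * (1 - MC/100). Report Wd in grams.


Wd = Ww * (1 - MC/100)
= 852.27 * (1 - 30.81/100)
= 589.6856 g

589.6856 g


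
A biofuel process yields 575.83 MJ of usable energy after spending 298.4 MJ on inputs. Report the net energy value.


NEV = E_out - E_in
= 575.83 - 298.4
= 277.4300 MJ

277.4300 MJ


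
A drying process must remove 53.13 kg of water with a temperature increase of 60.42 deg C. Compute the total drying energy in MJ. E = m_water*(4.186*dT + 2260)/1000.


E = m_water * (4.186 * dT + 2260) / 1000
= 53.13 * (4.186 * 60.42 + 2260) / 1000
= 133.5113 MJ

133.5113 MJ


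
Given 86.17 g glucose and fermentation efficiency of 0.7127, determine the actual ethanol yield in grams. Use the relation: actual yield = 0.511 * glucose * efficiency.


Actual ethanol: m = 0.511 * 86.17 * 0.7127
m = 31.3822 g

31.3822 g


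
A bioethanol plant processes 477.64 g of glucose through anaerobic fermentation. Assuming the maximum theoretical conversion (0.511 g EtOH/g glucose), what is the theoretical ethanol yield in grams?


Theoretical ethanol yield: m_EtOH = 0.511 * m_glucose
m_EtOH = 0.511 * 477.64 = 244.0740 g

244.0740 g


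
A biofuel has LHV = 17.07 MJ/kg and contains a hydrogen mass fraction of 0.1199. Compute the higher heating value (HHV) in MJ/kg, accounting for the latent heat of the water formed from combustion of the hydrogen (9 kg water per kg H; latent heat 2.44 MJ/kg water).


HHV = LHV + H_frac * 9 * 2.44
= 17.07 + 0.1199 * 9 * 2.44
= 19.7030 MJ/kg

19.7030 MJ/kg


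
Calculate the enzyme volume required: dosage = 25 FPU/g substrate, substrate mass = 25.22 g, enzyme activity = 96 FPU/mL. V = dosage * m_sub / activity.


V = dosage * m_sub / activity
V = 25 * 25.22 / 96
V = 6.5677 mL

6.5677 mL


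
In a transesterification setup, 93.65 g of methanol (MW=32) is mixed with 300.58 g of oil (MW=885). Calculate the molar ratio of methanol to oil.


Molar ratio = n_MeOH / n_oil = (MeOH/32) / (oil/885) = (MeOH * 885) / (32 * oil)
= (93.65 * 885) / (32 * 300.58)
= 8.6167

8.6167


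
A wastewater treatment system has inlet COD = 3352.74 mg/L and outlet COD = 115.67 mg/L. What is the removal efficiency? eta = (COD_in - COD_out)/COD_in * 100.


eta = (COD_in - COD_out) / COD_in * 100
= (3352.74 - 115.67) / 3352.74 * 100
= 96.5500%

96.5500%


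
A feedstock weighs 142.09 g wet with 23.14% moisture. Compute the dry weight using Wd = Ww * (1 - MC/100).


Wd = Ww * (1 - MC/100)
= 142.09 * (1 - 23.14/100)
= 109.2104 g

109.2104 g


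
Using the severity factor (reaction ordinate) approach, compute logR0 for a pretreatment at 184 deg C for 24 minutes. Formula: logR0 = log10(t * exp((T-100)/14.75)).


logR0 = log10(t * exp((T - 100) / 14.75))
= log10(24 * exp((184 - 100) / 14.75))
= 3.8535

3.8535


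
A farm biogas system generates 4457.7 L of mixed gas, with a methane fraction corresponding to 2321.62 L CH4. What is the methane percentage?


CH4% = V_CH4 / V_total * 100
= 2321.62 / 4457.7 * 100
= 52.0811%

52.0811%


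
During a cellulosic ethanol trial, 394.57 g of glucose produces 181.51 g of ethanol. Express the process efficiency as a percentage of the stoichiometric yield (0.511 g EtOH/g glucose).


Fermentation efficiency = (actual / (0.511 * glucose)) * 100
= (181.51 / (0.511 * 394.57)) * 100
= 90.0234%

90.0234%


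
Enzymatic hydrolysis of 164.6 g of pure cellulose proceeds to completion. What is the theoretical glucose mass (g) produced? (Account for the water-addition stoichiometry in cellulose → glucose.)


glucose = cellulose * 180/162
= 164.6 * 180/162
= 182.8889 g

182.8889 g


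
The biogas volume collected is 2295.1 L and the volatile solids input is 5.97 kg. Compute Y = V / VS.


Y = V / VS
= 2295.1 / 5.97
= 384.4389 L/kg VS

384.4389 L/kg VS


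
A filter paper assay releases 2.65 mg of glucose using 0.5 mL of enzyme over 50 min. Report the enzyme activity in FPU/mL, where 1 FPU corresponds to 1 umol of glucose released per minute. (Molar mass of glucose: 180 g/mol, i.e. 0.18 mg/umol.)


Activity = glucose_mg / (0.18 mg/umol * V_mL * t_min)
= 2.65 / (0.18 * 0.5 * 50)
= 0.5889 FPU/mL

0.5889 FPU/mL


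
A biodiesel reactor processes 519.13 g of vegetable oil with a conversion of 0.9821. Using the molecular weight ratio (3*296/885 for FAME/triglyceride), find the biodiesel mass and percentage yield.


m_FAME = oil * conv * (3 * 296 / 885) = oil * conv * (888/885)
= 519.13 * 0.9821 * 888 / 885
= 511.5658 g
Y = m_FAME / oil * 100 = conv * (888/885) * 100
= 0.9821 * 888 / 885 * 100
= 98.54%

511.5658 g FAME; Y = 98.54%


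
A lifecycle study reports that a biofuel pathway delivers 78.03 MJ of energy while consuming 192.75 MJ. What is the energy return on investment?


EROI = E_out / E_in
= 78.03 / 192.75
= 0.4048

0.4048


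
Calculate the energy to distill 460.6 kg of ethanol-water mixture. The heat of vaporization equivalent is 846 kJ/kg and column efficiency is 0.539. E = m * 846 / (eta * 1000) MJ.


E = m * 846 / (eta * 1000)
= 460.6 * 846 / (0.539 * 1000)
= 722.9455 MJ

722.9455 MJ


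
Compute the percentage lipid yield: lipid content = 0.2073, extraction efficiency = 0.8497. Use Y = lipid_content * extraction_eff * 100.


Y = lipid_content * extraction_eff * 100
= 0.2073 * 0.8497 * 100
= 17.6143%

17.6143%


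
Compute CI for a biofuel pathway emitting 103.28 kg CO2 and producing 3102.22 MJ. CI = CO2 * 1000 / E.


CI = CO2 * 1000 / E
= 103.28 * 1000 / 3102.22
= 33.2923 g CO2/MJ

33.2923 g CO2/MJ


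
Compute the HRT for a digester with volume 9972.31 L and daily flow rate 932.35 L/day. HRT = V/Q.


HRT = V / Q
= 9972.31 / 932.35
= 10.6959 days

10.6959 days


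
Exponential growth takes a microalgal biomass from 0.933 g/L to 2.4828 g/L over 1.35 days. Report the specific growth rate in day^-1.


mu = ln(X2/X1) / dt
= ln(2.4828/0.933) / 1.35
= 0.7250 per day

0.7250 per day


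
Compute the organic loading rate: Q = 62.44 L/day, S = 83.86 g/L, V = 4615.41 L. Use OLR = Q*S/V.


OLR = Q * S / V
= 62.44 * 83.86 / 4615.41
= 1.1345 g/L/day

1.1345 g/L/day


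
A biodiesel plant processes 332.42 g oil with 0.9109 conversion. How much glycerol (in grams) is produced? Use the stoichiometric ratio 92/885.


glycerol = oil * conv * (92/885)
= 332.42 * 0.9109 * 92 / 885
= 31.4777 g

31.4777 g


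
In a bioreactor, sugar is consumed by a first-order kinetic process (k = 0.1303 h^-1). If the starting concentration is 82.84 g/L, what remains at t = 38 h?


S = S0 * exp(-k * t)
S = 82.84 * exp(-0.1303 * 38)
S = 0.5860 g/L

0.5860 g/L


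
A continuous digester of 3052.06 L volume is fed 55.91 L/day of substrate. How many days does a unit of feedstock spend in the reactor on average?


HRT = V / Q
= 3052.06 / 55.91
= 54.5888 days

54.5888 days


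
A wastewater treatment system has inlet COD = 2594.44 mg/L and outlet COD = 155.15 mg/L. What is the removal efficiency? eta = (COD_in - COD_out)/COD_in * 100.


eta = (COD_in - COD_out) / COD_in * 100
= (2594.44 - 155.15) / 2594.44 * 100
= 94.0199%

94.0199%


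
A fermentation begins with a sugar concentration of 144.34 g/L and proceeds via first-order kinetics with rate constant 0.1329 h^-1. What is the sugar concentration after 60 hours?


S = S0 * exp(-k * t)
S = 144.34 * exp(-0.1329 * 60)
S = 0.0497 g/L

0.0497 g/L


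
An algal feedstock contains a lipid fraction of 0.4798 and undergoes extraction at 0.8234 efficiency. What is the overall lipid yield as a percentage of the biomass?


Y = lipid_content * extraction_eff * 100
= 0.4798 * 0.8234 * 100
= 39.5067%

39.5067%


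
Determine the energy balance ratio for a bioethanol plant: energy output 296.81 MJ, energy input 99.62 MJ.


EROI = E_out / E_in
= 296.81 / 99.62
= 2.9794

2.9794


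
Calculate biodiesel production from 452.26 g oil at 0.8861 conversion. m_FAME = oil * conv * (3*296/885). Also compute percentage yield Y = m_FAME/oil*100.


m_FAME = oil * conv * (3 * 296 / 885) = oil * conv * (888/885)
= 452.26 * 0.8861 * 888 / 885
= 402.1061 g
Y = m_FAME / oil * 100 = conv * (888/885) * 100
= 0.8861 * 888 / 885 * 100
= 88.91%

402.1061 g FAME; Y = 88.91%


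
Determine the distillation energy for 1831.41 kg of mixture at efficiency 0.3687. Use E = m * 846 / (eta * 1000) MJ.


E = m * 846 / (eta * 1000)
= 1831.41 * 846 / (0.3687 * 1000)
= 4202.2589 MJ

4202.2589 MJ


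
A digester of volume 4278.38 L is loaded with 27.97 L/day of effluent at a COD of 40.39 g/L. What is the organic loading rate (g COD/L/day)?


OLR = Q * S / V
= 27.97 * 40.39 / 4278.38
= 0.2641 g/L/day

0.2641 g/L/day


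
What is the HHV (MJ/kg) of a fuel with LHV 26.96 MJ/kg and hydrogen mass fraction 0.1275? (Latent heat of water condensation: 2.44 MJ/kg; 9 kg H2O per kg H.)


HHV = LHV + H_frac * 9 * 2.44
= 26.96 + 0.1275 * 9 * 2.44
= 29.7599 MJ/kg

29.7599 MJ/kg


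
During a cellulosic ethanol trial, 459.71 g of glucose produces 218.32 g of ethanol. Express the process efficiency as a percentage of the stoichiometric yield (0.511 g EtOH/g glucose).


Fermentation efficiency = (actual / (0.511 * glucose)) * 100
= (218.32 / (0.511 * 459.71)) * 100
= 92.9370%

92.9370%


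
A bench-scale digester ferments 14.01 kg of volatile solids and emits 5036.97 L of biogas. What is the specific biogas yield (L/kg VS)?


Y = V / VS
= 5036.97 / 14.01
= 359.5268 L/kg VS

359.5268 L/kg VS


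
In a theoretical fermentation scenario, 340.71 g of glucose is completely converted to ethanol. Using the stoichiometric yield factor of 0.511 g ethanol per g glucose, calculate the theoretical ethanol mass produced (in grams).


Theoretical ethanol yield: m_EtOH = 0.511 * m_glucose
m_EtOH = 0.511 * 340.71 = 174.1028 g

174.1028 g


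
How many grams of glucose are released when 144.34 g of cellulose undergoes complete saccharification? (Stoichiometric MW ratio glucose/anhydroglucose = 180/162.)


glucose = cellulose * 180/162
= 144.34 * 180/162
= 160.3778 g

160.3778 g


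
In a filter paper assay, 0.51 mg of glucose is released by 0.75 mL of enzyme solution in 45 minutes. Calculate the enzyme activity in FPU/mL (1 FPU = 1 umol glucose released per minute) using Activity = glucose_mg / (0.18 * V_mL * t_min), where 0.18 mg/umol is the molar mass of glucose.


Activity = glucose_mg / (0.18 mg/umol * V_mL * t_min)
= 0.51 / (0.18 * 0.75 * 45)
= 0.0840 FPU/mL

0.0840 FPU/mL
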